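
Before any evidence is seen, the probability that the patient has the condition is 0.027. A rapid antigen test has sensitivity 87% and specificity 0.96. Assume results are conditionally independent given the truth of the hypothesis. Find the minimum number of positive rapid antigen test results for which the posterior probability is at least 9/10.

Prior odds: 0.027 ÷ 0.973 = 27/973.
False-positive rate = 1 − 0.96 = 0.04; likelihood ratio of a positive = 0.87/0.04 = 21.75.
Target odds: 0.9 ÷ 0.1 = 9.
Need (27/973) × 21.75ⁿ ≥ 9, i.e. 21.75ⁿ ≥ 973/3.
21.75¹ = 21.75 falls short of 973/3 but 21.75² = 473.0625 reaches it, so n = 2.

2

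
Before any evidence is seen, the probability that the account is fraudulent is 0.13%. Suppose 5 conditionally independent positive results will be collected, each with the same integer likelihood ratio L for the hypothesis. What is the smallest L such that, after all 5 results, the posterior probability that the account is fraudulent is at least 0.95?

Prior odds = 0.0013/0.9987 = 13/9987.
Target odds = 0.95/0.05 = 19.
Need L⁵ ≥ 19 ÷ (13/9987) = 189753/13.
6⁵ = 7776 < 189753/13 ≤ 16807 = 7⁵, so L = 7.

7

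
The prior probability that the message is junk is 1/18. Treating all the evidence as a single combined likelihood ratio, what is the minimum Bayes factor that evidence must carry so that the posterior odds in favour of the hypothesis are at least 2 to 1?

Prior odds = (1/18)/(17/18) = 1/17.
Target odds = 2.
Required Bayes factor = 2 ÷ (1/17) = 34.

34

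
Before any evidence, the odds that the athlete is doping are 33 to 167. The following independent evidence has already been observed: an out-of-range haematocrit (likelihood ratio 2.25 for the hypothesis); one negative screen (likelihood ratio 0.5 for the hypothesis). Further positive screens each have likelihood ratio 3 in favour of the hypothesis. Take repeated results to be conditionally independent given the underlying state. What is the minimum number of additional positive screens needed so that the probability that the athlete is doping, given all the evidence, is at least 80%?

Prior odds = 33/167.
Combined Bayes factor of the evidence already in hand = 2.25 × 0.5 = 1.125.
Odds after that evidence = (33/167) × 1.125 = 297/1336.
Target odds = 0.8/0.2 = 4.
Need 3ⁿ ≥ 4 ÷ (297/1336) = 5344/297.
3² = 9 falls short of 5344/297 but 3³ = 27 reaches it, so n = 3.

3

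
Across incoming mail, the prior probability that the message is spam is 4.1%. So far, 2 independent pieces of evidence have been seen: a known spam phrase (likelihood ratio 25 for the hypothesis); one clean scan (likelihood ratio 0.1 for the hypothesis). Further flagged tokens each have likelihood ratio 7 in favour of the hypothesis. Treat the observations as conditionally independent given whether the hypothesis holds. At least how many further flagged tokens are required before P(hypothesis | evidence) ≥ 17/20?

Prior odds = 0.041/0.959 = 41/959.
Combined Bayes factor of the evidence already in hand = 25 × 0.1 = 2.5.
Odds after that evidence = (41/959) × 2.5 = 205/1918.
Target odds = 0.85/0.15 = 17/3.
Need 7ⁿ ≥ 17/3 ÷ (205/1918) = 32606/615.
7² = 49 falls short of 32606/615 but 7³ = 343 reaches it, so n = 3.

3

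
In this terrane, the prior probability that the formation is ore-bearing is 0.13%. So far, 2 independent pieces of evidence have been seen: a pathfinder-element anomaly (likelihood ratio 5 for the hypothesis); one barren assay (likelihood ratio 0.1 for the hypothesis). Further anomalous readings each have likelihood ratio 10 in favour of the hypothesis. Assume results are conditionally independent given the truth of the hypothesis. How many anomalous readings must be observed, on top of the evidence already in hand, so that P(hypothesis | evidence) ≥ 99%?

6

Prior odds = 0.0013/0.9987 = 13/9987.
Combined Bayes factor of the evidence already in hand = 5 × 0.1 = 0.5.
Odds after that evidence = (13/9987) × 0.5 = 13/19974.
Target odds = 0.99/0.01 = 99.
Need 10ⁿ ≥ 99 ÷ (13/19974) = 1977426/13.
10⁵ = 100000 falls short of 1977426/13 but 10⁶ = 1000000 reaches it, so n = 6.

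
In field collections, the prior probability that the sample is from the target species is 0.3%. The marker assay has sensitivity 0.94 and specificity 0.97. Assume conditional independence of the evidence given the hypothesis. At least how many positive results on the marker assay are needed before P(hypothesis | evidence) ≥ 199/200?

4

Prior odds: 0.003 ÷ 0.997 = 3/997.
False-positive rate = 1 − 0.97 = 0.03; likelihood ratio of a positive = 0.94/0.03 = 94/3.
Target posterior odds = 0.995/0.005 = 199.
Need (3/997) × (94/3)ⁿ ≥ 199, i.e. (94/3)ⁿ ≥ 198403/3.
(94/3)³ = 830584/27 falls short of 198403/3 but (94/3)⁴ = 78074896/81 reaches it, so n = 4.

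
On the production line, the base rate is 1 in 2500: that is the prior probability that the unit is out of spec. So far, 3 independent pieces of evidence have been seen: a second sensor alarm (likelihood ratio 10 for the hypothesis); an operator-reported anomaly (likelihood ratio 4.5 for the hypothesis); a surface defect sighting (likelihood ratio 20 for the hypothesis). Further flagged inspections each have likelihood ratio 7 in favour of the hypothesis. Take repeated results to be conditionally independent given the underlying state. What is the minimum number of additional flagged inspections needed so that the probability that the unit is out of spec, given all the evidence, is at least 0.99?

3

Prior odds = 0.0004/0.9996 = 1/2499.
Combined Bayes factor of the evidence already in hand = 10 × 4.5 × 20 = 900.
Odds after that evidence = (1/2499) × 900 = 300/833.
Target odds = 0.99/0.01 = 99.
Need 7ⁿ ≥ 99 ÷ (300/833) = 274.89.
7² = 49 falls short of 274.89 but 7³ = 343 reaches it, so n = 3.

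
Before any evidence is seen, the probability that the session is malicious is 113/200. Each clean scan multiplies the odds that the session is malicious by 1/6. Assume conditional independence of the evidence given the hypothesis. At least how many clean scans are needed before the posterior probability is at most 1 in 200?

Prior odds = 0.565/0.435 = 113/87.
Likelihood ratio per clean scan = 1/6.
Target posterior odds = 0.005/0.995 = 1/199.
Need (113/87) × (1/6)ⁿ ≤ 1/199, i.e. (1/6)ⁿ ≤ 87/22487.
(1/6)³ = 1/216 is still above 87/22487 but (1/6)⁴ = 1/1296 is at or below it, so n = 4.

4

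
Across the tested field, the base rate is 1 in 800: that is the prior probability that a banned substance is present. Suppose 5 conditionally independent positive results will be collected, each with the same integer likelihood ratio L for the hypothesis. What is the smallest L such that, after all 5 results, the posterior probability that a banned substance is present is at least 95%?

7

Prior odds = 0.00125/0.99875 = 1/799.
Target odds = 0.95/0.05 = 19.
Need L⁵ ≥ 19 ÷ (1/799) = 15181.
6⁵ = 7776 < 15181 ≤ 16807 = 7⁵, so L = 7.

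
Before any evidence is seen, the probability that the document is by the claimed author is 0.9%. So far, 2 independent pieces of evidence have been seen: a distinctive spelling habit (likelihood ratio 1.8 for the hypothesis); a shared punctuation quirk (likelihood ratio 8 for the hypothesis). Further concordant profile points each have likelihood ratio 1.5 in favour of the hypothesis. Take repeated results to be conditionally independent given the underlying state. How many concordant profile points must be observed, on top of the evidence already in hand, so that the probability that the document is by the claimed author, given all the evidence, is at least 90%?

Prior odds = 0.009/0.991 = 9/991.
Combined Bayes factor of the evidence already in hand = 1.8 × 8 = 14.4.
Odds after that evidence = (9/991) × 14.4 = 648/4955.
Target odds = 0.9/0.1 = 9.
Need 1.5ⁿ ≥ 9 ÷ (648/4955) = 4955/72.
1.5¹⁰ = 59049/1024 falls short of 4955/72 but 1.5¹¹ = 177147/2048 reaches it, so n = 11.

11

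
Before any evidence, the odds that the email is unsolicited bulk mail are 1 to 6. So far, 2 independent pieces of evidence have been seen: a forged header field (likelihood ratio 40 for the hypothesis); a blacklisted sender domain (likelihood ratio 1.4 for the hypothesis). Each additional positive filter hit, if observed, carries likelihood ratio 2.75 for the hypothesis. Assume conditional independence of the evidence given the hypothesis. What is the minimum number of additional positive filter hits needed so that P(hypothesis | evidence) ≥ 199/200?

4

Prior odds = 1/6.
Combined Bayes factor of the evidence already in hand = 40 × 1.4 = 56.
Odds after that evidence = (1/6) × 56 = 28/3.
Target odds = 0.995/0.005 = 199.
Need 2.75ⁿ ≥ 199 ÷ (28/3) = 597/28.
2.75³ = 20.796875 falls short of 597/28 but 2.75⁴ = 57.19140625 reaches it, so n = 4.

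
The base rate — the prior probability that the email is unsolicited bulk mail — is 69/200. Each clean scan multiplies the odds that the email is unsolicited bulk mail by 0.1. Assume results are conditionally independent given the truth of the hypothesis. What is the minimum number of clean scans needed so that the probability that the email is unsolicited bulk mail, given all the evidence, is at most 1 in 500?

3

Prior odds = 0.345/0.655 = 69/131.
Likelihood ratio per clean scan = 0.1.
Target posterior odds = 0.002/0.998 = 1/499.
Need (69/131) × 0.1ⁿ ≤ 1/499, i.e. 0.1ⁿ ≤ 131/34431.
0.1² = 0.01 is still above 131/34431 but 0.1³ = 0.001 is at or below it, so n = 3.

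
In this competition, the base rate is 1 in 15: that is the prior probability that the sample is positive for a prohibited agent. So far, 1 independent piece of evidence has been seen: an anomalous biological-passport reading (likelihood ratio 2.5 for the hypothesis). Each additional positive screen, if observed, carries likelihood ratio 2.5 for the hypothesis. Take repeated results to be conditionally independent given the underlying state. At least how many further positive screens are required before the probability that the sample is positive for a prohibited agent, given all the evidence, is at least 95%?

6

Prior odds = (1/15)/(14/15) = 1/14.
Bayes factor of the evidence already in hand = 2.5.
Odds after that evidence = (1/14) × 2.5 = 5/28.
Target odds = 0.95/0.05 = 19.
Need 2.5ⁿ ≥ 19 ÷ (5/28) = 106.4.
2.5⁵ = 97.65625 falls short of 106.4 but 2.5⁶ = 244.140625 reaches it, so n = 6.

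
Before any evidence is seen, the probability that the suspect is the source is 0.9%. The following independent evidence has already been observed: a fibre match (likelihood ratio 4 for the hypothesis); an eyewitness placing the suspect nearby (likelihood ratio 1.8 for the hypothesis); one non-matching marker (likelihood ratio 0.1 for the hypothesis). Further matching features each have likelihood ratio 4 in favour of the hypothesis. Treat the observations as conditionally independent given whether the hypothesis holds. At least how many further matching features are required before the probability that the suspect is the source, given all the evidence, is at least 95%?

Prior odds = 0.009/0.991 = 9/991.
Combined Bayes factor of the evidence already in hand = 4 × 1.8 × 0.1 = 0.72.
Odds after that evidence = (9/991) × 0.72 = 162/24775.
Target odds = 0.95/0.05 = 19.
Need 4ⁿ ≥ 19 ÷ (162/24775) = 470725/162.
4⁵ = 1024 falls short of 470725/162 but 4⁶ = 4096 reaches it, so n = 6.

6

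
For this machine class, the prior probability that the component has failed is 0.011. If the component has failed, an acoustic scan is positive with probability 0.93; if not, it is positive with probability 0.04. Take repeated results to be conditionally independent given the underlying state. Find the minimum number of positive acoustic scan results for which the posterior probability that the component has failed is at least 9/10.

3

Prior odds: 0.011 ÷ 0.989 = 11/989.
Likelihood ratio of a positive = 0.93/0.04 = 23.25.
Target posterior odds = 0.9/0.1 = 9.
Require 23.25ⁿ ≥ 9 ÷ (11/989) = 8901/11.
23.25² = 540.5625 falls short of 8901/11 but 23.25³ = 804357/64 reaches it, so n = 3.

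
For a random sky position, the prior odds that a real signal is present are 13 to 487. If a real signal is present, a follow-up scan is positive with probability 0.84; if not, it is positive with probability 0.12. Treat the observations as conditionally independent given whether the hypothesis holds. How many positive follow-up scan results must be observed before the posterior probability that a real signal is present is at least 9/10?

3

Prior odds = 13/487.
Likelihood ratio of a positive = 0.84/0.12 = 7.
Target posterior odds = 0.9/0.1 = 9.
Require 7ⁿ ≥ 9 ÷ (13/487) = 4383/13.
7² = 49 falls short of 4383/13 but 7³ = 343 reaches it, so n = 3.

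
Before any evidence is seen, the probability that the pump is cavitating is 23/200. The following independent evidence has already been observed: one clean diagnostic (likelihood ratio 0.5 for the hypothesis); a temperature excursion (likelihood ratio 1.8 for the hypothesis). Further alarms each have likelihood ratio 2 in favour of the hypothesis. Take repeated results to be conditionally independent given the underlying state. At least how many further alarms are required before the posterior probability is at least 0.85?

6

Prior odds = 0.115/0.885 = 23/177.
Combined Bayes factor of the evidence already in hand = 0.5 × 1.8 = 0.9.
Odds after that evidence = (23/177) × 0.9 = 69/590.
Target odds = 0.85/0.15 = 17/3.
Need 2ⁿ ≥ 17/3 ÷ (69/590) = 10030/207.
2⁵ = 32 falls short of 10030/207 but 2⁶ = 64 reaches it, so n = 6.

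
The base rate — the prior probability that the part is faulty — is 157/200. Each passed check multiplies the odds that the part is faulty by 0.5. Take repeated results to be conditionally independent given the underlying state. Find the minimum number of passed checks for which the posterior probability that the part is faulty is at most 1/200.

10

Prior odds = 0.785/0.215 = 157/43.
Likelihood ratio per passed check = 0.5.
Target odds: 0.005 ÷ 0.995 = 1/199.
Need (157/43) × 0.5ⁿ ≤ 1/199, i.e. 0.5ⁿ ≤ 43/31243.
0.5⁹ = 0.001953125 is still above 43/31243 but 0.5¹⁰ = 1/1024 is at or below it, so n = 10.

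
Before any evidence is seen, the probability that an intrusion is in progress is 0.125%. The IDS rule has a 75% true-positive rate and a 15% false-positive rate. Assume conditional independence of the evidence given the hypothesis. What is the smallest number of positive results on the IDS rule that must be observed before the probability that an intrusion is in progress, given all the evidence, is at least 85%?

Prior odds: 0.00125 ÷ 0.99875 = 1/799.
Likelihood ratio of a positive result = 0.75/0.15 = 5.
Target odds: 0.85 ÷ 0.15 = 17/3.
Need (1/799) × 5ⁿ ≥ 17/3, i.e. 5ⁿ ≥ 13583/3.
5⁵ = 3125 falls short of 13583/3 but 5⁶ = 15625 reaches it, so n = 6.

6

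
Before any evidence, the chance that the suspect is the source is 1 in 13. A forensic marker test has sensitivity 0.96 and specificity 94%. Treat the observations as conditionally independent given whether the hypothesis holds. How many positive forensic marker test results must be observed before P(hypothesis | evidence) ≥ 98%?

3

Prior odds = (1/13)/(12/13) = 1/12.
False-positive rate = 1 − 0.94 = 0.06; likelihood ratio of a positive = 0.96/0.06 = 16.
Target posterior odds = 0.98/0.02 = 49.
Need (1/12) × 16ⁿ ≥ 49, i.e. 16ⁿ ≥ 588.
16² = 256 falls short of 588 but 16³ = 4096 reaches it, so n = 3.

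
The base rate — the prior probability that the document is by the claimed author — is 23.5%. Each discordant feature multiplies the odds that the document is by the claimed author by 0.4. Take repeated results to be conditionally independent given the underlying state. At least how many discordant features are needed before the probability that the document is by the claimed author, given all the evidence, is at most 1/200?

5

Prior odds: 0.235 ÷ 0.765 = 47/153.
Likelihood ratio per discordant feature = 0.4.
Target posterior odds = 0.005/0.995 = 1/199.
Need (47/153) × 0.4ⁿ ≤ 1/199, i.e. 0.4ⁿ ≤ 153/9353.
0.4⁴ = 0.0256 is still above 153/9353 but 0.4⁵ = 0.01024 is at or below it, so n = 5.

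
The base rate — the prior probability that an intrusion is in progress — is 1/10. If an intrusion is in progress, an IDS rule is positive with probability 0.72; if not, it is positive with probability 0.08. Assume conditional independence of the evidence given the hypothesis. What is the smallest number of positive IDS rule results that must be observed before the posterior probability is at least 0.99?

4

Prior odds: 0.1 ÷ 0.9 = 1/9.
Likelihood ratio of a positive = 0.72/0.08 = 9.
Target odds: 0.99 ÷ 0.01 = 99.
Need (1/9) × 9ⁿ ≥ 99, i.e. 9ⁿ ≥ 891.
9³ = 729 falls short of 891 but 9⁴ = 6561 reaches it, so n = 4.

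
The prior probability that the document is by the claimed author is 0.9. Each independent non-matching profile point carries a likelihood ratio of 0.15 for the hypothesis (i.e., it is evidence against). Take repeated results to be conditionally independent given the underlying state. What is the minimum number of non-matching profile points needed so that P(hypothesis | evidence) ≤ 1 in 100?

Prior odds = 0.9/0.1 = 9.
Likelihood ratio per non-matching profile point = 0.15.
Target odds: 0.01 ÷ 0.99 = 1/99.
Need 9 × 0.15ⁿ ≤ 1/99, i.e. 0.15ⁿ ≤ 1/891.
0.15³ = 0.003375 is still above 1/891 but 0.15⁴ = 81/160000 is at or below it, so n = 4.

4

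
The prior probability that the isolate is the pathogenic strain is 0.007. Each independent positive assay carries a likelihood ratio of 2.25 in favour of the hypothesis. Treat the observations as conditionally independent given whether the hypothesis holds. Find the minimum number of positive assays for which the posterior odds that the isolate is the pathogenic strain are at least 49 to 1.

11

Prior odds = 0.007/0.993 = 7/993.
Likelihood ratio per positive assay = 2.25.
Target odds = 49.
Need (7/993) × 2.25ⁿ ≥ 49, i.e. 2.25ⁿ ≥ 6951.
2.25¹⁰ ≈3325.26 falls short of 6951 but 2.25¹¹ ≈7481.83 reaches it, so n = 11.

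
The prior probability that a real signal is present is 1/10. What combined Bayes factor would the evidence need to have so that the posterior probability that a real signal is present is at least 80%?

Prior odds = 0.1/0.9 = 1/9.
Target odds = 0.8/0.2 = 4.
Required Bayes factor = 4 ÷ (1/9) = 36.

36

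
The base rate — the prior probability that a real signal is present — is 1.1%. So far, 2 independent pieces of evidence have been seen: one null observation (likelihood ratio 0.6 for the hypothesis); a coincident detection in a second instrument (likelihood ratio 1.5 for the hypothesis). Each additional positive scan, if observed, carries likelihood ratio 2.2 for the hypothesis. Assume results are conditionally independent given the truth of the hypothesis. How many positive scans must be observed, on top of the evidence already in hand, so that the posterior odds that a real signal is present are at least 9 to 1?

9

Prior odds = 0.011/0.989 = 11/989.
Combined Bayes factor of the evidence already in hand = 0.6 × 1.5 = 0.9.
Odds after that evidence = (11/989) × 0.9 = 99/9890.
Target odds = 9.
Need 2.2ⁿ ≥ 9 ÷ (99/9890) = 9890/11.
2.2⁸ = 214358881/390625 falls short of 9890/11 but 2.2⁹ ≈1207.27 reaches it, so n = 9.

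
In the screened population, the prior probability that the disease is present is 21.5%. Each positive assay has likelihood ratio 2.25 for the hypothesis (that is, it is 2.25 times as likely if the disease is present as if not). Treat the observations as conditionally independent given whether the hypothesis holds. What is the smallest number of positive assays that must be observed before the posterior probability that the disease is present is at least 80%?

4

Prior odds: 0.215 ÷ 0.785 = 43/157.
Likelihood ratio per positive assay = 2.25.
Target posterior odds = 0.8/0.2 = 4.
Need (43/157) × 2.25ⁿ ≥ 4, i.e. 2.25ⁿ ≥ 628/43.
2.25³ = 11.390625 falls short of 628/43 but 2.25⁴ = 25.62890625 reaches it, so n = 4.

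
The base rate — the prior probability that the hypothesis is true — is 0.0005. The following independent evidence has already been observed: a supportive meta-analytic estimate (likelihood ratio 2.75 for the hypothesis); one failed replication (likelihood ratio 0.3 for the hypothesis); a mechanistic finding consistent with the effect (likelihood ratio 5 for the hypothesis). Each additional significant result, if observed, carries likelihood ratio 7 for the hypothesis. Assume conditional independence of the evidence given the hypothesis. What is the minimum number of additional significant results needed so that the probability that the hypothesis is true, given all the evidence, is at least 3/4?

4

Prior odds = 0.0005/0.9995 = 1/1999.
Combined Bayes factor of the evidence already in hand = 2.75 × 0.3 × 5 = 4.125.
Odds after that evidence = (1/1999) × 4.125 = 33/15992.
Target odds = 0.75/0.25 = 3.
Need 7ⁿ ≥ 3 ÷ (33/15992) = 15992/11.
7³ = 343 falls short of 15992/11 but 7⁴ = 2401 reaches it, so n = 4.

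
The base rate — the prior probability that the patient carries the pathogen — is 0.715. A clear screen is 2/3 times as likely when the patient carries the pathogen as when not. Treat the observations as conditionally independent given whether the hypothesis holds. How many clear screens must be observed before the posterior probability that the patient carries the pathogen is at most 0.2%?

18

Prior odds = 0.715/0.285 = 143/57.
Likelihood ratio per clear screen = 2/3.
Target posterior odds = 0.002/0.998 = 1/499.
Need (143/57) × (2/3)ⁿ ≤ 1/499, i.e. (2/3)ⁿ ≤ 57/71357.
(2/3)¹⁷ = 131072/129140163 is still above 57/71357 but (2/3)¹⁸ = 262144/387420489 is at or below it, so n = 18.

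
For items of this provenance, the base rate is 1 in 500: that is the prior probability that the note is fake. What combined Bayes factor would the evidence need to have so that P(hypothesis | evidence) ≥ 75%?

Prior odds = 0.002/0.998 = 1/499.
Target odds = 0.75/0.25 = 3.
Required Bayes factor = 3 ÷ (1/499) = 1497.

1497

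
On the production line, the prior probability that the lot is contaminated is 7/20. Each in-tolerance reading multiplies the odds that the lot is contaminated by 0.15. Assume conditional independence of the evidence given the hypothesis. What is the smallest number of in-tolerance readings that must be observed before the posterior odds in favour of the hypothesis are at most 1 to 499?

3

Prior odds = 0.35/0.65 = 7/13.
Likelihood ratio per in-tolerance reading = 0.15.
Target odds = 1/499.
Need (7/13) × 0.15ⁿ ≤ 1/499, i.e. 0.15ⁿ ≤ 13/3493.
0.15² = 0.0225 is still above 13/3493 but 0.15³ = 0.003375 is at or below it, so n = 3.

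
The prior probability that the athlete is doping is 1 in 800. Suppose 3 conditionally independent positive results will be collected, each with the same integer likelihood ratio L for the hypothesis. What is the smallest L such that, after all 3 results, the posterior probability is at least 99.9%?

93

Prior odds = 0.00125/0.99875 = 1/799.
Target odds = 0.999/0.001 = 999.
Need L³ ≥ 999 ÷ (1/799) = 798201.
92³ = 778688 < 798201 ≤ 804357 = 93³, so L = 93.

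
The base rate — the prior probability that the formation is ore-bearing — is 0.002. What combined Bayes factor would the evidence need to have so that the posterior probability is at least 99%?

Prior odds = 0.002/0.998 = 1/499.
Target odds = 0.99/0.01 = 99.
Required Bayes factor = 99 ÷ (1/499) = 49401.

49401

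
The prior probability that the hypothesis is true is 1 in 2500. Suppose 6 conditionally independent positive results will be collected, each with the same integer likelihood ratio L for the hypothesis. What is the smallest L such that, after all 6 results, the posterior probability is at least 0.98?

8

Prior odds = 0.0004/0.9996 = 1/2499.
Target odds = 0.98/0.02 = 49.
Need L⁶ ≥ 49 ÷ (1/2499) = 122451.
7⁶ = 117649 < 122451 ≤ 262144 = 8⁶, so L = 8.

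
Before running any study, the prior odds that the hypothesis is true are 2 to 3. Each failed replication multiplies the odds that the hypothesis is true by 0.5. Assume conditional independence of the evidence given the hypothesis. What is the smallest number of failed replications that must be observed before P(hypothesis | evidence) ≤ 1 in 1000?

Prior odds = 2/3.
Likelihood ratio per failed replication = 0.5.
Target posterior odds = 0.001/0.999 = 1/999.
Require 0.5ⁿ ≤ 1/999 ÷ (2/3) = 1/666.
0.5⁹ = 0.001953125 is still above 1/666 but 0.5¹⁰ = 1/1024 is at or below it, so n = 10.

10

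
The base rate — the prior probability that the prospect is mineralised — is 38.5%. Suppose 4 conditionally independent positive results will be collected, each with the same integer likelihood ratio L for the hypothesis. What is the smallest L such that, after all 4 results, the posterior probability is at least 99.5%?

Prior odds = 0.385/0.615 = 77/123.
Target odds = 0.995/0.005 = 199.
Need L⁴ ≥ 199 ÷ (77/123) = 24477/77.
4⁴ = 256 < 24477/77 ≤ 625 = 5⁴, so L = 5.

5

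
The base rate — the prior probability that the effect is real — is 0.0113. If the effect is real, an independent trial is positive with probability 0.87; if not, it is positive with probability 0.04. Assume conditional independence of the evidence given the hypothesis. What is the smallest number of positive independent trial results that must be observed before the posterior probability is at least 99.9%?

4

Prior odds: 0.0113 ÷ 0.9887 = 113/9887.
Likelihood ratio of a positive = 0.87/0.04 = 21.75.
Target odds: 0.999 ÷ 0.001 = 999.
Require 21.75ⁿ ≥ 999 ÷ (113/9887) = 9877113/113.
21.75³ = 658503/64 falls short of 9877113/113 but 21.75⁴ = 57289761/256 reaches it, so n = 4.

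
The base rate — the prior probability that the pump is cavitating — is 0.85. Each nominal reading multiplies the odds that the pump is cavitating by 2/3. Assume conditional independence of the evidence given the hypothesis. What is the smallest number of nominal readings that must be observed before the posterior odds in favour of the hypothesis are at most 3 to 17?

Prior odds: 0.85 ÷ 0.15 = 17/3.
Likelihood ratio per nominal reading = 2/3.
Target odds = 3/17.
Need (17/3) × (2/3)ⁿ ≤ 3/17, i.e. (2/3)ⁿ ≤ 9/289.
(2/3)⁸ = 256/6561 is still above 9/289 but (2/3)⁹ = 512/19683 is at or below it, so n = 9.

9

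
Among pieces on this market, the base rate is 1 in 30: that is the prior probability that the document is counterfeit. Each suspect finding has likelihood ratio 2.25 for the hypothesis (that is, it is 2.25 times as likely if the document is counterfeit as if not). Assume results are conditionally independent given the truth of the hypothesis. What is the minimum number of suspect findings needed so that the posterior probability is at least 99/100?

10

Prior odds = (1/30)/(29/30) = 1/29.
Likelihood ratio per suspect finding = 2.25.
Target odds: 0.99 ÷ 0.01 = 99.
Need (1/29) × 2.25ⁿ ≥ 99, i.e. 2.25ⁿ ≥ 2871.
2.25⁹ = 387420489/262144 falls short of 2871 but 2.25¹⁰ ≈3325.26 reaches it, so n = 10.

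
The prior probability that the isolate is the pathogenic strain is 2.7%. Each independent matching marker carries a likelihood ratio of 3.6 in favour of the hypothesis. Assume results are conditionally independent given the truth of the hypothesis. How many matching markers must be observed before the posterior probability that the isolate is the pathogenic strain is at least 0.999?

9

Prior odds: 0.027 ÷ 0.973 = 27/973.
Likelihood ratio per matching marker = 3.6.
Target odds: 0.999 ÷ 0.001 = 999.
Need (27/973) × 3.6ⁿ ≥ 999, i.e. 3.6ⁿ ≥ 36001.
3.6⁸ ≈28211.1 falls short of 36001 but 3.6⁹ ≈101560 reaches it, so n = 9.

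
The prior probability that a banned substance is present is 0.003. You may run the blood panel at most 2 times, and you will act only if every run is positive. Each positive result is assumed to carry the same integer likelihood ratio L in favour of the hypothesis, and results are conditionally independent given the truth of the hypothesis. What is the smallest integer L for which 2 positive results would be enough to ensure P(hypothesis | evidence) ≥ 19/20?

Prior odds = 0.003/0.997 = 3/997.
Target odds = 0.95/0.05 = 19.
Need L² ≥ 19 ÷ (3/997) = 18943/3.
79² = 6241 < 18943/3 ≤ 6400 = 80², so L = 80.

80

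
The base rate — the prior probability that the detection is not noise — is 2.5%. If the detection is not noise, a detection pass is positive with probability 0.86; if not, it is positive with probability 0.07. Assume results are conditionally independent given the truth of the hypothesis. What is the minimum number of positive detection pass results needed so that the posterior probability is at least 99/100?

Prior odds: 0.025 ÷ 0.975 = 1/39.
Likelihood ratio of a positive = 0.86/0.07 = 86/7.
Target posterior odds = 0.99/0.01 = 99.
Need (1/39) × (86/7)ⁿ ≥ 99, i.e. (86/7)ⁿ ≥ 3861.
(86/7)³ = 636056/343 falls short of 3861 but (86/7)⁴ = 54700816/2401 reaches it, so n = 4.

4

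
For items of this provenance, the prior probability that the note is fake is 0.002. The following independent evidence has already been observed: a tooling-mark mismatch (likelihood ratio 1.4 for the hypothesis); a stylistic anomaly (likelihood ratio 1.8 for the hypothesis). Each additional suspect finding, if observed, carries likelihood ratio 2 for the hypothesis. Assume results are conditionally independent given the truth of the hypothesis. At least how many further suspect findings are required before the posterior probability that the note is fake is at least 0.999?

18

Prior odds = 0.002/0.998 = 1/499.
Combined Bayes factor of the evidence already in hand = 1.4 × 1.8 = 2.52.
Odds after that evidence = (1/499) × 2.52 = 63/12475.
Target odds = 0.999/0.001 = 999.
Need 2ⁿ ≥ 999 ÷ (63/12475) = 1384725/7.
2¹⁷ = 131072 falls short of 1384725/7 but 2¹⁸ = 262144 reaches it, so n = 18.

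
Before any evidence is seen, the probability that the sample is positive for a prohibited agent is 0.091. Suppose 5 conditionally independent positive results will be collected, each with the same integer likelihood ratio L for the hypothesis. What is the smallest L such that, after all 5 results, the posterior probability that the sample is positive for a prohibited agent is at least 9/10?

Prior odds = 0.091/0.909 = 91/909.
Target odds = 0.9/0.1 = 9.
Need L⁵ ≥ 9 ÷ (91/909) = 8181/91.
2⁵ = 32 < 8181/91 ≤ 243 = 3⁵, so L = 3.

3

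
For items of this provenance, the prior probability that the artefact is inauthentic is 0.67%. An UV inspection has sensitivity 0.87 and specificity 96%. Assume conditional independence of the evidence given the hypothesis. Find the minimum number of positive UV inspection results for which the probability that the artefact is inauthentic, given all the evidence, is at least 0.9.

Prior odds = 0.0067/0.9933 = 67/9933.
False-positive rate = 1 − 0.96 = 0.04; likelihood ratio of a positive = 0.87/0.04 = 21.75.
Target posterior odds = 0.9/0.1 = 9.
Need (67/9933) × 21.75ⁿ ≥ 9, i.e. 21.75ⁿ ≥ 89397/67.
21.75² = 473.0625 falls short of 89397/67 but 21.75³ = 658503/64 reaches it, so n = 3.

3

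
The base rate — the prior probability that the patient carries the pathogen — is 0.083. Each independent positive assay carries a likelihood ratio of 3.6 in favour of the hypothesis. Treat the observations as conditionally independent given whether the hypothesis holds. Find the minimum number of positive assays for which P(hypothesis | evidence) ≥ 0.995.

7

Prior odds: 0.083 ÷ 0.917 = 83/917.
Likelihood ratio per positive assay = 3.6.
Target odds: 0.995 ÷ 0.005 = 199.
Need (83/917) × 3.6ⁿ ≥ 199, i.e. 3.6ⁿ ≥ 182483/83.
3.6⁶ = 34012224/15625 falls short of 182483/83 but 3.6⁷ = 612220032/78125 reaches it, so n = 7.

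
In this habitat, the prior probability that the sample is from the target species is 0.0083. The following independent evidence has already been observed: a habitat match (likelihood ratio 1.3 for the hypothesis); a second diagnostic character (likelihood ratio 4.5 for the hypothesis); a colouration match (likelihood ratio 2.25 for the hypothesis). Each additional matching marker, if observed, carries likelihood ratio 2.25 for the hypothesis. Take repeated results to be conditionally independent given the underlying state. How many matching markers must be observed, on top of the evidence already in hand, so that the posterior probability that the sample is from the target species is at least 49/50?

8

Prior odds = 0.0083/0.9917 = 83/9917.
Combined Bayes factor of the evidence already in hand = 1.3 × 4.5 × 2.25 = 13.1625.
Odds after that evidence = (83/9917) × 13.1625 = 87399/793360.
Target odds = 0.98/0.02 = 49.
Need 2.25ⁿ ≥ 49 ÷ (87399/793360) = 38874640/87399.
2.25⁷ = 4782969/16384 falls short of 38874640/87399 but 2.25⁸ = 43046721/65536 reaches it, so n = 8.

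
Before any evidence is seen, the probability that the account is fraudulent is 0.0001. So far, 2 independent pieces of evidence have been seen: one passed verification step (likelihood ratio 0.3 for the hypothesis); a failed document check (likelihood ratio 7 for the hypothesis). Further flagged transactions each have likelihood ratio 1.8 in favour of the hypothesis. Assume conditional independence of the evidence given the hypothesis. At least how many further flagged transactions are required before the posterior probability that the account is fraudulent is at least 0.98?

22

Prior odds = 0.0001/0.9999 = 1/9999.
Combined Bayes factor of the evidence already in hand = 0.3 × 7 = 2.1.
Odds after that evidence = (1/9999) × 2.1 = 7/33330.
Target odds = 0.98/0.02 = 49.
Need 1.8ⁿ ≥ 49 ÷ (7/33330) = 233310.
1.8²¹ ≈229468 falls short of 233310 but 1.8²² ≈413043 reaches it, so n = 22.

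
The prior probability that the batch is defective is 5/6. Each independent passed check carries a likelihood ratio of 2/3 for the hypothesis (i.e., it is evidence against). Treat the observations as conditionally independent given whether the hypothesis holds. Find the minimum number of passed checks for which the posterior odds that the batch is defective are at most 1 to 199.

18

Prior odds = (5/6)/(1/6) = 5.
Likelihood ratio per passed check = 2/3.
Target odds = 1/199.
Need 5 × (2/3)ⁿ ≤ 1/199, i.e. (2/3)ⁿ ≤ 1/995.
(2/3)¹⁷ = 131072/129140163 is still above 1/995 but (2/3)¹⁸ = 262144/387420489 is at or below it, so n = 18.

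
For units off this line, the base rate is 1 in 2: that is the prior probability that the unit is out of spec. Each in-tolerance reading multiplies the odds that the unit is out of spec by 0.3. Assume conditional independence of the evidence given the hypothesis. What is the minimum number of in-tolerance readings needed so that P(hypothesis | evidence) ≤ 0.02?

Prior odds = 0.5/0.5 = 1.
Likelihood ratio per in-tolerance reading = 0.3.
Target odds: 0.02 ÷ 0.98 = 1/49.
Need 1 × 0.3ⁿ ≤ 1/49, i.e. 0.3ⁿ ≤ 1/49.
0.3³ = 0.027 is still above 1/49 but 0.3⁴ = 0.0081 is at or below it, so n = 4.

4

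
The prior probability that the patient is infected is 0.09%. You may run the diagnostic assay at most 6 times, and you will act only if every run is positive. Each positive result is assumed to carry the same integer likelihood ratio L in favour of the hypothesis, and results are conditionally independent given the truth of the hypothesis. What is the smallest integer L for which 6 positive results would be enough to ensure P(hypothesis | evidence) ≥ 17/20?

5

Prior odds = 0.0009/0.9991 = 9/9991.
Target odds = 0.85/0.15 = 17/3.
Need L⁶ ≥ 17/3 ÷ (9/9991) = 169847/27.
4⁶ = 4096 < 169847/27 ≤ 15625 = 5⁶, so L = 5.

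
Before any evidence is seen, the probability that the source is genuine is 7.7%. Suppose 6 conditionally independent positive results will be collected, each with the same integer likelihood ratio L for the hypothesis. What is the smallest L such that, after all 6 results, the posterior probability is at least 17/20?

3

Prior odds = 0.077/0.923 = 77/923.
Target odds = 0.85/0.15 = 17/3.
Need L⁶ ≥ 17/3 ÷ (77/923) = 15691/231.
2⁶ = 64 < 15691/231 ≤ 729 = 3⁶, so L = 3.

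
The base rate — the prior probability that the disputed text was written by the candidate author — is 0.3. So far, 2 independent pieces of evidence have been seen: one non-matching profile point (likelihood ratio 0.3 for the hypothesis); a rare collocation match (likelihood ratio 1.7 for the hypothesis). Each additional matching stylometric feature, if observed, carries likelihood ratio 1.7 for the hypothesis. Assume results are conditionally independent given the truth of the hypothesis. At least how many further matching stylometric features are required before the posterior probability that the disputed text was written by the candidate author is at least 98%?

11

Prior odds = 0.3/0.7 = 3/7.
Combined Bayes factor of the evidence already in hand = 0.3 × 1.7 = 0.51.
Odds after that evidence = (3/7) × 0.51 = 153/700.
Target odds = 0.98/0.02 = 49.
Need 1.7ⁿ ≥ 49 ÷ (153/700) = 34300/153.
1.7¹⁰ ≈201.599 falls short of 34300/153 but 1.7¹¹ ≈342.719 reaches it, so n = 11.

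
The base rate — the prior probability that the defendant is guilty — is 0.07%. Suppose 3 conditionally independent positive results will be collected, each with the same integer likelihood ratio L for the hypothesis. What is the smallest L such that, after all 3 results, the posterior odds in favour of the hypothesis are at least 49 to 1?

42

Prior odds = 0.0007/0.9993 = 7/9993.
Target odds = 49.
Need L³ ≥ 49 ÷ (7/9993) = 69951.
41³ = 68921 < 69951 ≤ 74088 = 42³, so L = 42.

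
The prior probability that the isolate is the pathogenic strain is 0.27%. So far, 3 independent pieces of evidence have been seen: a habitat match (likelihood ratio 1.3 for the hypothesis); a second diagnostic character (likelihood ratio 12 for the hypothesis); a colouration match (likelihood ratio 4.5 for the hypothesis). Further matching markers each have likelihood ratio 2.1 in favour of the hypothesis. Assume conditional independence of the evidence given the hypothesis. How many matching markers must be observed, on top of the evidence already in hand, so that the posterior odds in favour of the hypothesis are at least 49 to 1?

Prior odds = 0.0027/0.9973 = 27/9973.
Combined Bayes factor of the evidence already in hand = 1.3 × 12 × 4.5 = 70.2.
Odds after that evidence = (27/9973) × 70.2 = 9477/49865.
Target odds = 49.
Need 2.1ⁿ ≥ 49 ÷ (9477/49865) = 2443385/9477.
2.1⁷ ≈180.109 falls short of 2443385/9477 but 2.1⁸ ≈378.229 reaches it, so n = 8.

8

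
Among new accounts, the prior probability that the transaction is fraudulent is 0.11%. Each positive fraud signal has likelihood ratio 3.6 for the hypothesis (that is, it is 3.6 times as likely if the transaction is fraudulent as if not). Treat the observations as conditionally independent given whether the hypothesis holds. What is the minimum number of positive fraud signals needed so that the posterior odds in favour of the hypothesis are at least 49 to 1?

Prior odds: 0.0011 ÷ 0.9989 = 11/9989.
Likelihood ratio per positive fraud signal = 3.6.
Target odds = 49.
Need (11/9989) × 3.6ⁿ ≥ 49, i.e. 3.6ⁿ ≥ 489461/11.
3.6⁸ ≈28211.1 falls short of 489461/11 but 3.6⁹ ≈101560 reaches it, so n = 9.

9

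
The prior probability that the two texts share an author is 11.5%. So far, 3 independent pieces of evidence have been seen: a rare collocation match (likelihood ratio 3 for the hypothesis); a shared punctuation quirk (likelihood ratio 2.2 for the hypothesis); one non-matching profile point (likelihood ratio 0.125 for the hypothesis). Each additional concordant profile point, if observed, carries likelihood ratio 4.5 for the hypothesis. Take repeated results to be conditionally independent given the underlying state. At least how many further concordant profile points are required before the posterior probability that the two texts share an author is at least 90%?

Prior odds = 0.115/0.885 = 23/177.
Combined Bayes factor of the evidence already in hand = 3 × 2.2 × 0.125 = 0.825.
Odds after that evidence = (23/177) × 0.825 = 253/2360.
Target odds = 0.9/0.1 = 9.
Need 4.5ⁿ ≥ 9 ÷ (253/2360) = 21240/253.
4.5² = 20.25 falls short of 21240/253 but 4.5³ = 91.125 reaches it, so n = 3.

3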